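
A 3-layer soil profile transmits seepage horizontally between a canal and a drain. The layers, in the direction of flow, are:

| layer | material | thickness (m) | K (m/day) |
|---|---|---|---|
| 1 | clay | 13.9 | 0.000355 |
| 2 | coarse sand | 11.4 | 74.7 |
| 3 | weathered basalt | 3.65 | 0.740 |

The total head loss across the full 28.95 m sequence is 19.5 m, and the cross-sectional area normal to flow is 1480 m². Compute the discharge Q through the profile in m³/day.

0.737

Flow is perpendicular to layering, so the layers act in series and the equivalent K is the thickness-weighted harmonic mean.
Total thickness L = 13.9 + 11.4 + 3.65 = 28.95 m.
Σ(b_i/K_i) = 13.9/0.000355 + 11.4/74.7 + 3.65/0.740 = 39160 d.
K_eq = L / Σ(b_i/K_i) = 28.95 / 39160 = 0.0007393 m/day.
Q = K_eq · A · (Δh/L) = 0.0007393 × 1480 × (19.5/28.95) = 0.7370 m³/day.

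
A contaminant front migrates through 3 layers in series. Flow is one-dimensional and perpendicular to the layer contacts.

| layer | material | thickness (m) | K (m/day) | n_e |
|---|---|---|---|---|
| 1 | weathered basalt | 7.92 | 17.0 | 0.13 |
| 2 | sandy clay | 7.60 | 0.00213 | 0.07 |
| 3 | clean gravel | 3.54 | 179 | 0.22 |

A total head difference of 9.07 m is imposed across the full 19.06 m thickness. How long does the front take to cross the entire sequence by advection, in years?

With flow normal to the layers, continuity requires the same specific discharge q through every layer.
Σ(b_i/K_i) = 7.92/17.0 + 7.60/0.00213 + 3.54/179 = 3569 d.
q = Δh / Σ(b_i/K_i) = 9.07 / 3569 = 0.002542 m/day.
In each layer the seepage velocity is v_i = q/n_i, so the layer transit time is t_i = b_i·n_i / q:
  layer 1 (weathered basalt): t_1 = 7.92 × 0.13 / 0.002542 = 405.1 d
  layer 2 (sandy clay): t_2 = 7.60 × 0.07 / 0.002542 = 209.3 d
  layer 3 (clean gravel): t_3 = 3.54 × 0.22 / 0.002542 = 306.4 d
Total t = Σ t_i = 920.8 days = 2.521 years.

2.52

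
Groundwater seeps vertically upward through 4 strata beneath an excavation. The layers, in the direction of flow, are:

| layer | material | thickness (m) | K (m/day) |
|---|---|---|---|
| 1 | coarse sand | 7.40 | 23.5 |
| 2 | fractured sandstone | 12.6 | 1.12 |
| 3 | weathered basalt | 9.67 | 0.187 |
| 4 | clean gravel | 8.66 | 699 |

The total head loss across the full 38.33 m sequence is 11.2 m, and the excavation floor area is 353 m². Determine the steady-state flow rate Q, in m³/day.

62.5

Flow is perpendicular to layering, so the layers act in series and the equivalent K is the thickness-weighted harmonic mean.
Total thickness L = 7.40 + 12.6 + 9.67 + 8.66 = 38.33 m.
Σ(b_i/K_i) = 7.40/23.5 + 12.6/1.12 + 9.67/0.187 + 8.66/699 = 63.29 d.
K_eq = L / Σ(b_i/K_i) = 38.33 / 63.29 = 0.6056 m/day.
Q = K_eq · A · (Δh/L) = 0.6056 × 353 × (11.2/38.33) = 62.47 m³/day.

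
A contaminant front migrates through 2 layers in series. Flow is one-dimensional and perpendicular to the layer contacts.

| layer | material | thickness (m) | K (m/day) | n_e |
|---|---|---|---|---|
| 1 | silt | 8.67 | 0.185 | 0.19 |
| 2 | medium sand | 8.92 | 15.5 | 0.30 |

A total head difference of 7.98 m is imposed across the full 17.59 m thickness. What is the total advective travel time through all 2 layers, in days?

With flow normal to the layers, continuity requires the same specific discharge q through every layer.
Σ(b_i/K_i) = 8.67/0.185 + 8.92/15.5 = 47.44 d.
q = Δh / Σ(b_i/K_i) = 7.98 / 47.44 = 0.1682 m/day.
In each layer the seepage velocity is v_i = q/n_i, so the layer transit time is t_i = b_i·n_i / q:
  layer 1 (silt): t_1 = 8.67 × 0.19 / 0.1682 = 9.793 d
  layer 2 (medium sand): t_2 = 8.92 × 0.30 / 0.1682 = 15.91 d
Total t = Σ t_i = 25.70 days.

25.7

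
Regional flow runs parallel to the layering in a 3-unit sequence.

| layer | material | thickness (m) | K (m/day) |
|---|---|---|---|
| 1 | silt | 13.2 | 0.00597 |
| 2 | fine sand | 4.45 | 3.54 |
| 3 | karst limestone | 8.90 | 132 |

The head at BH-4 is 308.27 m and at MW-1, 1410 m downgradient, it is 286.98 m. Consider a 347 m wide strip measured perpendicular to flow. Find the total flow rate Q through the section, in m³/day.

Flow is parallel to layering, so each bed carries its own Darcy discharge and the transmissivities add.
Σ(K_i·b_i) = 0.00597×13.2 + 3.54×4.45 + 132×8.90 = 1191 m²/day.
Hydraulic gradient i = (308.27 − 286.98) / 1410 = 21.29 / 1410 = 0.01510.
Q = Σ(K_i·b_i) · W · i = 1191 × 347 × 0.01510 = 6238 m³/day.

6240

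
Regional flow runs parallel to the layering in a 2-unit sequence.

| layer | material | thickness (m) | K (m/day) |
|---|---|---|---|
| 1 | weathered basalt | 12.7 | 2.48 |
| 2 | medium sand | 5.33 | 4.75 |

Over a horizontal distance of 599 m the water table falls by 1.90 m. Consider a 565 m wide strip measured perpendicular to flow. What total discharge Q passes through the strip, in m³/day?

Flow is parallel to layering, so each bed carries its own Darcy discharge and the transmissivities add.
Σ(K_i·b_i) = 2.48×12.7 + 4.75×5.33 = 56.81 m²/day.
Hydraulic gradient i = Δh / L = 1.90 / 599 = 0.003172.
Q = Σ(K_i·b_i) · W · i = 56.81 × 565 × 0.003172 = 101.8 m³/day.

102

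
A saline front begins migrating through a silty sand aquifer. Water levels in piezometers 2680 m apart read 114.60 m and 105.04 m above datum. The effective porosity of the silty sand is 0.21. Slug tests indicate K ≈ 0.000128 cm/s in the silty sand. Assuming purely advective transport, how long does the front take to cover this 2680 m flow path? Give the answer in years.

Convert K: 0.000128 cm/s × 864 = 0.1106 m/day.
Hydraulic gradient i = (114.60 − 105.04) / 2680 = 9.56 / 2680 = 0.003567.
Darcy flux q = K · i = 0.1106 × 0.003567 = 0.0003945 m/day.
Seepage velocity v = q / n_e = 0.0003945 / 0.21 = 0.001879 m/day.
Travel time t = L / v = 2680 / 0.001879 = 1.427e+06 days = 3906 years.

3910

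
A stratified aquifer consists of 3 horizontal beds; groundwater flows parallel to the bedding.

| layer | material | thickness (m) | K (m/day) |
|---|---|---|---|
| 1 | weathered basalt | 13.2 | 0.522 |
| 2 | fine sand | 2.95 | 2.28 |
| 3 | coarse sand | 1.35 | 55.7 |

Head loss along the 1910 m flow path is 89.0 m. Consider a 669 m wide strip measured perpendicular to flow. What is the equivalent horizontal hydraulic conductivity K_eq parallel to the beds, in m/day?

5.07

Flow is parallel to layering, so each bed carries its own Darcy discharge and the transmissivities add.
Σ(K_i·b_i) = 0.522×13.2 + 2.28×2.95 + 55.7×1.35 = 88.81 m²/day.
Total thickness b = 17.50 m, so K_eq = Σ(K_i·b_i)/b = 5.075 m/day.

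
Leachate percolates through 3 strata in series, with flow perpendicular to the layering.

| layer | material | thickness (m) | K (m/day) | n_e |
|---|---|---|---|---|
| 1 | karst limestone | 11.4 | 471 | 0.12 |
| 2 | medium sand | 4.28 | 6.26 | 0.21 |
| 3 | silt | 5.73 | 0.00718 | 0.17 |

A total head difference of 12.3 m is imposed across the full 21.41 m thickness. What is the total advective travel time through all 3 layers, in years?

0.576

With flow normal to the layers, continuity requires the same specific discharge q through every layer.
Σ(b_i/K_i) = 11.4/471 + 4.28/6.26 + 5.73/0.00718 = 798.8 d.
q = Δh / Σ(b_i/K_i) = 12.3 / 798.8 = 0.01540 m/day.
In each layer the seepage velocity is v_i = q/n_i, so the layer transit time is t_i = b_i·n_i / q:
  layer 1 (karst limestone): t_1 = 11.4 × 0.12 / 0.01540 = 88.84 d
  layer 2 (medium sand): t_2 = 4.28 × 0.21 / 0.01540 = 58.37 d
  layer 3 (silt): t_3 = 5.73 × 0.17 / 0.01540 = 63.26 d
Total t = Σ t_i = 210.5 days = 0.5762 years.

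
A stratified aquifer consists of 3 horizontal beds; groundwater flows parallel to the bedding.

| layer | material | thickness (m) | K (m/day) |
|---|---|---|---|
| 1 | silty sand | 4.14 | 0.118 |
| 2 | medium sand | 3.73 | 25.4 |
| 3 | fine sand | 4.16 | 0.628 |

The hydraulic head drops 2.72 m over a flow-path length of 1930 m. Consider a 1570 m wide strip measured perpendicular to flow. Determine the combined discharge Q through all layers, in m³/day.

216

Flow is parallel to layering, so each bed carries its own Darcy discharge and the transmissivities add.
Σ(K_i·b_i) = 0.118×4.14 + 25.4×3.73 + 0.628×4.16 = 97.84 m²/day.
Hydraulic gradient i = Δh / L = 2.72 / 1930 = 0.001409.
Q = Σ(K_i·b_i) · W · i = 97.84 × 1570 × 0.001409 = 216.5 m³/day.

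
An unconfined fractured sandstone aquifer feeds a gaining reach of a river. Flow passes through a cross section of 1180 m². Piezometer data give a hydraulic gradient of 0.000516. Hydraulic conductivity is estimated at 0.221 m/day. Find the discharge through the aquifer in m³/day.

0.135

Hydraulic gradient i = 0.000516.
Darcy's law: Q = K · A · i = 0.2210 × 1180 × 0.0005160 = 0.1346 m³/day.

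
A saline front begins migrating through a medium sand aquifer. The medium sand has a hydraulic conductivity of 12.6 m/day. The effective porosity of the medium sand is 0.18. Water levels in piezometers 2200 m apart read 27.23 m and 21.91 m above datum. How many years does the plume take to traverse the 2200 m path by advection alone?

Hydraulic gradient i = (27.23 − 21.91) / 2200 = 5.32 / 2200 = 0.002418.
Darcy flux q = K · i = 12.60 × 0.002418 = 0.03047 m/day.
Seepage velocity v = q / n_e = 0.03047 / 0.18 = 0.1693 m/day.
Travel time t = L / v = 2200 / 0.1693 = 12997 days = 35.58 years.

35.6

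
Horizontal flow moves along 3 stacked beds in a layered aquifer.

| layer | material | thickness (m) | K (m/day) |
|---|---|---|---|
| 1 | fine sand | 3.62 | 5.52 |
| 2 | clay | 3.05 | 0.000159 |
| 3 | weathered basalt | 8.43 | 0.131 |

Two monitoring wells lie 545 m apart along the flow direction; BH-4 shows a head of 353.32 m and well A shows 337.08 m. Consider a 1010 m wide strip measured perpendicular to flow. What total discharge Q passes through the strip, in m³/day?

Flow is parallel to layering, so each bed carries its own Darcy discharge and the transmissivities add.
Σ(K_i·b_i) = 5.52×3.62 + 0.000159×3.05 + 0.131×8.43 = 21.09 m²/day.
Hydraulic gradient i = (353.32 − 337.08) / 545 = 16.24 / 545 = 0.02980.
Q = Σ(K_i·b_i) · W · i = 21.09 × 1010 × 0.02980 = 634.6 m³/day.

635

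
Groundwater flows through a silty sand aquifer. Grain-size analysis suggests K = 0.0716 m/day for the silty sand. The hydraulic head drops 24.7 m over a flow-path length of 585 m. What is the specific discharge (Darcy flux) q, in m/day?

Hydraulic gradient i = Δh / L = 24.7 / 585 = 0.04222.
Specific discharge q = K · i = 0.07160 × 0.04222 = 0.003023 m/day.

0.00302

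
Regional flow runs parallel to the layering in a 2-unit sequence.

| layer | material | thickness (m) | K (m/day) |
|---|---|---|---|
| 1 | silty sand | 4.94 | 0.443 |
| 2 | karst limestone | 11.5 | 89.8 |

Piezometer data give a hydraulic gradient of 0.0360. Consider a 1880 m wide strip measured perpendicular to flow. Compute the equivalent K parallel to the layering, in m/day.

62.9

Flow is parallel to layering, so each bed carries its own Darcy discharge and the transmissivities add.
Σ(K_i·b_i) = 0.443×4.94 + 89.8×11.5 = 1035 m²/day.
Total thickness b = 16.44 m, so K_eq = Σ(K_i·b_i)/b = 62.95 m/day.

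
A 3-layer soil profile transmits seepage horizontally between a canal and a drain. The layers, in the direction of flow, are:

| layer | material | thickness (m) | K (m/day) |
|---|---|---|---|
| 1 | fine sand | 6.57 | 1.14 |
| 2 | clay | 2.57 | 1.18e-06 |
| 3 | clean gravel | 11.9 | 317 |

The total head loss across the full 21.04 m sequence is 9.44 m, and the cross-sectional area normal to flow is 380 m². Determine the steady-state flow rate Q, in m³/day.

0.00165

Flow is perpendicular to layering, so the layers act in series and the equivalent K is the thickness-weighted harmonic mean.
Total thickness L = 6.57 + 2.57 + 11.9 = 21.04 m.
Σ(b_i/K_i) = 6.57/1.14 + 2.57/1.18e-06 + 11.9/317 = 2.178e+06 d.
K_eq = L / Σ(b_i/K_i) = 21.04 / 2.178e+06 = 9.660e-06 m/day.
Q = K_eq · A · (Δh/L) = 9.660e-06 × 380 × (9.44/21.04) = 0.001647 m³/day.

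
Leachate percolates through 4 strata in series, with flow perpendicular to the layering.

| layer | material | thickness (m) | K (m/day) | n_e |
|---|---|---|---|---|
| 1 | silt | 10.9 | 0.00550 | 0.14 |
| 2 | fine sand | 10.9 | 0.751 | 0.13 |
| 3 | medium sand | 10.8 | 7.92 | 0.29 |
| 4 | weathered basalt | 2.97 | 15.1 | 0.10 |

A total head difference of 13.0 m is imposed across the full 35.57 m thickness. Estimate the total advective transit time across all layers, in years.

With flow normal to the layers, continuity requires the same specific discharge q through every layer.
Σ(b_i/K_i) = 10.9/0.00550 + 10.9/0.751 + 10.8/7.92 + 2.97/15.1 = 1998 d.
q = Δh / Σ(b_i/K_i) = 13.0 / 1998 = 0.006507 m/day.
In each layer the seepage velocity is v_i = q/n_i, so the layer transit time is t_i = b_i·n_i / q:
  layer 1 (silt): t_1 = 10.9 × 0.14 / 0.006507 = 234.5 d
  layer 2 (fine sand): t_2 = 10.9 × 0.13 / 0.006507 = 217.8 d
  layer 3 (medium sand): t_3 = 10.8 × 0.29 / 0.006507 = 481.3 d
  layer 4 (weathered basalt): t_4 = 2.97 × 0.10 / 0.006507 = 45.64 d
Total t = Σ t_i = 979.3 days = 2.681 years.

2.68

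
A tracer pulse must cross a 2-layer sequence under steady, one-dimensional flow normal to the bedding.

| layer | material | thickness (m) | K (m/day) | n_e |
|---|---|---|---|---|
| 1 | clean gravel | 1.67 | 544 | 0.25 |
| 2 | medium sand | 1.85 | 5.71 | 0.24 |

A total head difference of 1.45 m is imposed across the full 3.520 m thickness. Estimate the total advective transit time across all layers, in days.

With flow normal to the layers, continuity requires the same specific discharge q through every layer.
Σ(b_i/K_i) = 1.67/544 + 1.85/5.71 = 0.3271 d.
q = Δh / Σ(b_i/K_i) = 1.45 / 0.3271 = 4.433 m/day.
In each layer the seepage velocity is v_i = q/n_i, so the layer transit time is t_i = b_i·n_i / q:
  layer 1 (clean gravel): t_1 = 1.67 × 0.25 / 4.433 = 0.09417 d
  layer 2 (medium sand): t_2 = 1.85 × 0.24 / 4.433 = 0.1001 d
Total t = Σ t_i = 0.1943 days.

0.194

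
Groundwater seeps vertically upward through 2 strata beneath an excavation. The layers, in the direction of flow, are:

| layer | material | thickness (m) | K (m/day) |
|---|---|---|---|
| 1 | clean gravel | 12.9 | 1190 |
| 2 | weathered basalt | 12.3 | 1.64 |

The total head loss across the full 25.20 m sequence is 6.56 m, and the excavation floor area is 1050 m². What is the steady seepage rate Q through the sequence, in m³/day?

917

Flow is perpendicular to layering, so the layers act in series and the equivalent K is the thickness-weighted harmonic mean.
Total thickness L = 12.9 + 12.3 = 25.20 m.
Σ(b_i/K_i) = 12.9/1190 + 12.3/1.64 = 7.511 d.
K_eq = L / Σ(b_i/K_i) = 25.20 / 7.511 = 3.355 m/day.
Q = K_eq · A · (Δh/L) = 3.355 × 1050 × (6.56/25.20) = 917.1 m³/day.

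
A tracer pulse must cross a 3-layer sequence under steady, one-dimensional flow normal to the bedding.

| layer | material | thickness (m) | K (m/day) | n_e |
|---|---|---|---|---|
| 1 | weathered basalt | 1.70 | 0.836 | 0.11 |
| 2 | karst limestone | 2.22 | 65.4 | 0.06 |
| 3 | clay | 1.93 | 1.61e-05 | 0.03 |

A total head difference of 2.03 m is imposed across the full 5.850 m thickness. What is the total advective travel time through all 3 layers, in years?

With flow normal to the layers, continuity requires the same specific discharge q through every layer.
Σ(b_i/K_i) = 1.70/0.836 + 2.22/65.4 + 1.93/1.61e-05 = 1.199e+05 d.
q = Δh / Σ(b_i/K_i) = 2.03 / 1.199e+05 = 1.693e-05 m/day.
In each layer the seepage velocity is v_i = q/n_i, so the layer transit time is t_i = b_i·n_i / q:
  layer 1 (weathered basalt): t_1 = 1.70 × 0.11 / 1.693e-05 = 11043 d
  layer 2 (karst limestone): t_2 = 2.22 × 0.06 / 1.693e-05 = 7866 d
  layer 3 (clay): t_3 = 1.93 × 0.03 / 1.693e-05 = 3419 d
Total t = Σ t_i = 22328 days = 61.13 years.

61.1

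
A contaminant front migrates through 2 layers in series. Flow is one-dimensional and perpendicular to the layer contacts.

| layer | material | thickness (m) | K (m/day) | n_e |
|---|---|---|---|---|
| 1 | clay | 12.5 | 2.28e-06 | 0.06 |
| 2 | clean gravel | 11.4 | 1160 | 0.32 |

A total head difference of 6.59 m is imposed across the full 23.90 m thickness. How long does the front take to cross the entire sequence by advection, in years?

With flow normal to the layers, continuity requires the same specific discharge q through every layer.
Σ(b_i/K_i) = 12.5/2.28e-06 + 11.4/1160 = 5.482e+06 d.
q = Δh / Σ(b_i/K_i) = 6.59 / 5.482e+06 = 1.202e-06 m/day.
In each layer the seepage velocity is v_i = q/n_i, so the layer transit time is t_i = b_i·n_i / q:
  layer 1 (clay): t_1 = 12.5 × 0.06 / 1.202e-06 = 6.240e+05 d
  layer 2 (clean gravel): t_2 = 11.4 × 0.32 / 1.202e-06 = 3.035e+06 d
Total t = Σ t_i = 3.659e+06 days = 10017 years.

10000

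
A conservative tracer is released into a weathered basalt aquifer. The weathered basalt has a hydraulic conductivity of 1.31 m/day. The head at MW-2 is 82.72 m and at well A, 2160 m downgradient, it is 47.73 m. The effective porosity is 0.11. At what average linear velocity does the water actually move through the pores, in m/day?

Hydraulic gradient i = (82.72 − 47.73) / 2160 = 34.99 / 2160 = 0.01620.
Darcy flux q = K · i = 1.310 × 0.01620 = 0.02122 m/day.
Seepage velocity v = q / n_e = 0.02122 / 0.11 = 0.1929 m/day.

0.193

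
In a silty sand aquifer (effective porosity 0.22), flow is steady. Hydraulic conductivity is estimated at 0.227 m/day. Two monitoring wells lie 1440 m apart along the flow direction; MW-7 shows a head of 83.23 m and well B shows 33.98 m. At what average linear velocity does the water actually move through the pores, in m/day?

Hydraulic gradient i = (83.23 − 33.98) / 1440 = 49.25 / 1440 = 0.03420.
Darcy flux q = K · i = 0.2270 × 0.03420 = 0.007764 m/day.
Seepage velocity v = q / n_e = 0.007764 / 0.22 = 0.03529 m/day.

0.0353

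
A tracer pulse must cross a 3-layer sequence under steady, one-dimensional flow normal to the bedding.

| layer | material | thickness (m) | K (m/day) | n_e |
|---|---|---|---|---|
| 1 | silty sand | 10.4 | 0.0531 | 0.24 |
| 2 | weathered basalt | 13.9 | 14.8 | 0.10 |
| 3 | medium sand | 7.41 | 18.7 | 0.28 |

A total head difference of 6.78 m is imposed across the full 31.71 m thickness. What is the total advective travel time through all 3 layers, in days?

173

With flow normal to the layers, continuity requires the same specific discharge q through every layer.
Σ(b_i/K_i) = 10.4/0.0531 + 13.9/14.8 + 7.41/18.7 = 197.2 d.
q = Δh / Σ(b_i/K_i) = 6.78 / 197.2 = 0.03438 m/day.
In each layer the seepage velocity is v_i = q/n_i, so the layer transit time is t_i = b_i·n_i / q:
  layer 1 (silty sand): t_1 = 10.4 × 0.24 / 0.03438 = 72.59 d
  layer 2 (weathered basalt): t_2 = 13.9 × 0.10 / 0.03438 = 40.43 d
  layer 3 (medium sand): t_3 = 7.41 × 0.28 / 0.03438 = 60.34 d
Total t = Σ t_i = 173.4 days.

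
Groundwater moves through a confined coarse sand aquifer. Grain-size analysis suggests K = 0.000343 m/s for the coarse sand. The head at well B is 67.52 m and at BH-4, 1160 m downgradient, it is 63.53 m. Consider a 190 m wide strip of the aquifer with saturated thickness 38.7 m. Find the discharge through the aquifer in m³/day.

Convert K: 0.000343 m/s × 86400 = 29.64 m/day.
Cross-sectional area A = 190 × 38.7 = 7353 m².
Hydraulic gradient i = (67.52 − 63.53) / 1160 = 3.99 / 1160 = 0.003440.
Darcy's law: Q = K · A · i = 29.64 × 7353 × 0.003440 = 749.5 m³/day.

750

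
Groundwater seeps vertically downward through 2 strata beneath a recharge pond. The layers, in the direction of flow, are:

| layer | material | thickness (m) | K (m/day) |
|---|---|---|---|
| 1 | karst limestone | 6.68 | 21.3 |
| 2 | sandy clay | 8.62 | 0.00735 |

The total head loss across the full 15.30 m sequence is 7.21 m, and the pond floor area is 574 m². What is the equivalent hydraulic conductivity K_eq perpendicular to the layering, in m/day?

Flow is perpendicular to layering, so the layers act in series and the equivalent K is the thickness-weighted harmonic mean.
Total thickness L = 6.68 + 8.62 = 15.30 m.
Σ(b_i/K_i) = 6.68/21.3 + 8.62/0.00735 = 1173 d.
K_eq = L / Σ(b_i/K_i) = 15.30 / 1173 = 0.01304 m/day.

0.0130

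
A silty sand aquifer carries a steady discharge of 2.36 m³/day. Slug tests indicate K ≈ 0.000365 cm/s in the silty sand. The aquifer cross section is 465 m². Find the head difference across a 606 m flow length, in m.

Convert K: 0.000365 cm/s × 864 = 0.3154 m/day.
From Q = K·A·i, i = Q / (K·A) = 2.36 / (0.3154 × 465.0) = 0.01609.
Head loss Δh = i · L = 0.01609 × 606 = 9.753 m.

9.75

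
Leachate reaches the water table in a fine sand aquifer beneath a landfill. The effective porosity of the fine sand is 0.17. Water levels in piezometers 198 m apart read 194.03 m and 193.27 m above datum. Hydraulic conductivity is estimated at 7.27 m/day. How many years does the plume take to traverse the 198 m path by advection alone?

3.30

Hydraulic gradient i = (194.03 − 193.27) / 198 = 0.76 / 198 = 0.003838.
Darcy flux q = K · i = 7.270 × 0.003838 = 0.02791 m/day.
Seepage velocity v = q / n_e = 0.02791 / 0.17 = 0.1641 m/day.
Travel time t = L / v = 198 / 0.1641 = 1206 days = 3.302 years.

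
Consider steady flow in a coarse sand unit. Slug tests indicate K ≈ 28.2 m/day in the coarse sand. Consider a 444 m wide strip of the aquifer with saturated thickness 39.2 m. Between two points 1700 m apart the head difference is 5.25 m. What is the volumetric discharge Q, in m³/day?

1520

Cross-sectional area A = 444 × 39.2 = 17405 m².
Hydraulic gradient i = Δh / L = 5.25 / 1700 = 0.003088.
Darcy's law: Q = K · A · i = 28.20 × 17405 × 0.003088 = 1516 m³/day.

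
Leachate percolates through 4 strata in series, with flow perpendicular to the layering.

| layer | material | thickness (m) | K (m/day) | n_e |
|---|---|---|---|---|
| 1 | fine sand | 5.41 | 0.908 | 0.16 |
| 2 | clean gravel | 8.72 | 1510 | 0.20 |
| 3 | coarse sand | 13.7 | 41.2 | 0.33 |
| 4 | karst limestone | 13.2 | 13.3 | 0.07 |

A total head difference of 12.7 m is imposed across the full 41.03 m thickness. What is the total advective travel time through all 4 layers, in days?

With flow normal to the layers, continuity requires the same specific discharge q through every layer.
Σ(b_i/K_i) = 5.41/0.908 + 8.72/1510 + 13.7/41.2 + 13.2/13.3 = 7.289 d.
q = Δh / Σ(b_i/K_i) = 12.7 / 7.289 = 1.742 m/day.
In each layer the seepage velocity is v_i = q/n_i, so the layer transit time is t_i = b_i·n_i / q:
  layer 1 (fine sand): t_1 = 5.41 × 0.16 / 1.742 = 0.4968 d
  layer 2 (clean gravel): t_2 = 8.72 × 0.20 / 1.742 = 1.001 d
  layer 3 (coarse sand): t_3 = 13.7 × 0.33 / 1.742 = 2.595 d
  layer 4 (karst limestone): t_4 = 13.2 × 0.07 / 1.742 = 0.5303 d
Total t = Σ t_i = 4.623 days.

4.62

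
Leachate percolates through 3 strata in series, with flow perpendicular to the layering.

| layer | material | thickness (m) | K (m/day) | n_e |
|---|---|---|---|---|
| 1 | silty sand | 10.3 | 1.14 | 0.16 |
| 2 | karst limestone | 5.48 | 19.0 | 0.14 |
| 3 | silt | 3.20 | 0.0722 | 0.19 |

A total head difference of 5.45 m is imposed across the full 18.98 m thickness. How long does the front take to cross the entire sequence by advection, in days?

29.8

With flow normal to the layers, continuity requires the same specific discharge q through every layer.
Σ(b_i/K_i) = 10.3/1.14 + 5.48/19.0 + 3.20/0.0722 = 53.64 d.
q = Δh / Σ(b_i/K_i) = 5.45 / 53.64 = 0.1016 m/day.
In each layer the seepage velocity is v_i = q/n_i, so the layer transit time is t_i = b_i·n_i / q:
  layer 1 (silty sand): t_1 = 10.3 × 0.16 / 0.1016 = 16.22 d
  layer 2 (karst limestone): t_2 = 5.48 × 0.14 / 0.1016 = 7.552 d
  layer 3 (silt): t_3 = 3.20 × 0.19 / 0.1016 = 5.985 d
Total t = Σ t_i = 29.76 days.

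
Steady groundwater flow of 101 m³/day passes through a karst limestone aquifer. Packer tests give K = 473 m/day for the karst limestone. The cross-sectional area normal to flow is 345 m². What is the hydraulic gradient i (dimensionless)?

From Q = K·A·i, i = Q / (K·A) = 101 / (473.0 × 345.0) = 0.0006189.

0.000619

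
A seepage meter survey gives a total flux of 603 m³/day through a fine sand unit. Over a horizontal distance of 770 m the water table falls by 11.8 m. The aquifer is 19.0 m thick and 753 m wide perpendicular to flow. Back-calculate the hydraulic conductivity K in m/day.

Cross-sectional area A = 753 × 19.0 = 14307 m².
Hydraulic gradient i = Δh / L = 11.8 / 770 = 0.01532.
From Q = K·A·i, K = Q / (A·i) = 603 / (14307 × 0.01532) = 2.750 m/day.

2.75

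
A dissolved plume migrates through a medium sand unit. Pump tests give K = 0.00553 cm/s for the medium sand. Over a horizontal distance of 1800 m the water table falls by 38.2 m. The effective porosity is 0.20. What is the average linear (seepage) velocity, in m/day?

Convert K: 0.00553 cm/s × 864 = 4.778 m/day.
Hydraulic gradient i = Δh / L = 38.2 / 1800 = 0.02122.
Darcy flux q = K · i = 4.778 × 0.02122 = 0.1014 m/day.
Seepage velocity v = q / n_e = 0.1014 / 0.20 = 0.5070 m/day.

0.507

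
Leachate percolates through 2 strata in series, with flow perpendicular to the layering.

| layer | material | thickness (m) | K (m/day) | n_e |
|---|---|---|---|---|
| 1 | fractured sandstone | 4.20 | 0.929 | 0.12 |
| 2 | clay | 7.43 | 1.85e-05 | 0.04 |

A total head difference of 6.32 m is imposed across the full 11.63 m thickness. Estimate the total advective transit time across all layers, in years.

139

With flow normal to the layers, continuity requires the same specific discharge q through every layer.
Σ(b_i/K_i) = 4.20/0.929 + 7.43/1.85e-05 = 4.016e+05 d.
q = Δh / Σ(b_i/K_i) = 6.32 / 4.016e+05 = 1.574e-05 m/day.
In each layer the seepage velocity is v_i = q/n_i, so the layer transit time is t_i = b_i·n_i / q:
  layer 1 (fractured sandstone): t_1 = 4.20 × 0.12 / 1.574e-05 = 32028 d
  layer 2 (clay): t_2 = 7.43 × 0.04 / 1.574e-05 = 18887 d
Total t = Σ t_i = 50915 days = 139.4 years.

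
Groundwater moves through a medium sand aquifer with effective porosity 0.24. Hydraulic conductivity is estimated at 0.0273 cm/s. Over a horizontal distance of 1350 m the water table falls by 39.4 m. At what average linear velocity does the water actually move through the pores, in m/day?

2.87

Convert K: 0.0273 cm/s × 864 = 23.59 m/day.
Hydraulic gradient i = Δh / L = 39.4 / 1350 = 0.02919.
Darcy flux q = K · i = 23.59 × 0.02919 = 0.6884 m/day.
Seepage velocity v = q / n_e = 0.6884 / 0.24 = 2.868 m/day.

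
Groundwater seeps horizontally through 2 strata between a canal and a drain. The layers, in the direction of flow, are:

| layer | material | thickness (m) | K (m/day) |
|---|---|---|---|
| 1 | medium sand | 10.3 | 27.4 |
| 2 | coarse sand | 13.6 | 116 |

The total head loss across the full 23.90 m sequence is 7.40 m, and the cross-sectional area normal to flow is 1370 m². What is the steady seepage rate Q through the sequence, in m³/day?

Flow is perpendicular to layering, so the layers act in series and the equivalent K is the thickness-weighted harmonic mean.
Total thickness L = 10.3 + 13.6 = 23.90 m.
Σ(b_i/K_i) = 10.3/27.4 + 13.6/116 = 0.4932 d.
K_eq = L / Σ(b_i/K_i) = 23.90 / 0.4932 = 48.46 m/day.
Q = K_eq · A · (Δh/L) = 48.46 × 1370 × (7.40/23.90) = 20557 m³/day.

20600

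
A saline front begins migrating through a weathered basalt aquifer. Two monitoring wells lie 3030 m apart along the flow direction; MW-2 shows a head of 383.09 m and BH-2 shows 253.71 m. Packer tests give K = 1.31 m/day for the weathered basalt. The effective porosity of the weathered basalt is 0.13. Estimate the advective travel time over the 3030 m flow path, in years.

19.3

Hydraulic gradient i = (383.09 − 253.71) / 3030 = 129.38 / 3030 = 0.04270.
Darcy flux q = K · i = 1.310 × 0.04270 = 0.05594 m/day.
Seepage velocity v = q / n_e = 0.05594 / 0.13 = 0.4303 m/day.
Travel time t = L / v = 3030 / 0.4303 = 7042 days = 19.28 years.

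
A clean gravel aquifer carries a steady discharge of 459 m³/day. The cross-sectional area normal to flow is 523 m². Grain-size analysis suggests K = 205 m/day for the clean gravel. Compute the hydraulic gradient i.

0.00428

From Q = K·A·i, i = Q / (K·A) = 459 / (205.0 × 523.0) = 0.004281.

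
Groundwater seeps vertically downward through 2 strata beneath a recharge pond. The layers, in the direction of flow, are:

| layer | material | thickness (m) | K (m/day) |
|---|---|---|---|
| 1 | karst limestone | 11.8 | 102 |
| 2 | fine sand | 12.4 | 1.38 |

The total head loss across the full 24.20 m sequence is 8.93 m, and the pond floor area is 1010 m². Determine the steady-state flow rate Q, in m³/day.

991

Flow is perpendicular to layering, so the layers act in series and the equivalent K is the thickness-weighted harmonic mean.
Total thickness L = 11.8 + 12.4 = 24.20 m.
Σ(b_i/K_i) = 11.8/102 + 12.4/1.38 = 9.101 d.
K_eq = L / Σ(b_i/K_i) = 24.20 / 9.101 = 2.659 m/day.
Q = K_eq · A · (Δh/L) = 2.659 × 1010 × (8.93/24.20) = 991.0 m³/day.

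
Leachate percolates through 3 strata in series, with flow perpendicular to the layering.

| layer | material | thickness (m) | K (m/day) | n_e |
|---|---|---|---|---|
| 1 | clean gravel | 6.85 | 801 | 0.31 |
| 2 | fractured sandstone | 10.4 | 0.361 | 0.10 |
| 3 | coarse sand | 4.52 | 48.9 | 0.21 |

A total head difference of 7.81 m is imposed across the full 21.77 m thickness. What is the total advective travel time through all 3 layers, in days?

15.2

With flow normal to the layers, continuity requires the same specific discharge q through every layer.
Σ(b_i/K_i) = 6.85/801 + 10.4/0.361 + 4.52/48.9 = 28.91 d.
q = Δh / Σ(b_i/K_i) = 7.81 / 28.91 = 0.2702 m/day.
In each layer the seepage velocity is v_i = q/n_i, so the layer transit time is t_i = b_i·n_i / q:
  layer 1 (clean gravel): t_1 = 6.85 × 0.31 / 0.2702 = 7.860 d
  layer 2 (fractured sandstone): t_2 = 10.4 × 0.10 / 0.2702 = 3.850 d
  layer 3 (coarse sand): t_3 = 4.52 × 0.21 / 0.2702 = 3.514 d
Total t = Σ t_i = 15.22 days.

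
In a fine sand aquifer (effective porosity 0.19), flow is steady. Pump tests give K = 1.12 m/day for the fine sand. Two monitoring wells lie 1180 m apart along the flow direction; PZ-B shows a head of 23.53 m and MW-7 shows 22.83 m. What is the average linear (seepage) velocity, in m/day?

Hydraulic gradient i = (23.53 − 22.83) / 1180 = 0.7 / 1180 = 0.0005932.
Darcy flux q = K · i = 1.120 × 0.0005932 = 0.0006644 m/day.
Seepage velocity v = q / n_e = 0.0006644 / 0.19 = 0.003497 m/day.

0.00350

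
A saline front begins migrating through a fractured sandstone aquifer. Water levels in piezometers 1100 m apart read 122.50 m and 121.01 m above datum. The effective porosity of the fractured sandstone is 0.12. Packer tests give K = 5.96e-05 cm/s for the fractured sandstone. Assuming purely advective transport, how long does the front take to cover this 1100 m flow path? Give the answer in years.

5180

Convert K: 5.96e-05 cm/s × 864 = 0.05149 m/day.
Hydraulic gradient i = (122.50 − 121.01) / 1100 = 1.49 / 1100 = 0.001355.
Darcy flux q = K · i = 0.05149 × 0.001355 = 6.975e-05 m/day.
Seepage velocity v = q / n_e = 6.975e-05 / 0.12 = 0.0005813 m/day.
Travel time t = L / v = 1100 / 0.0005813 = 1.892e+06 days = 5181 years.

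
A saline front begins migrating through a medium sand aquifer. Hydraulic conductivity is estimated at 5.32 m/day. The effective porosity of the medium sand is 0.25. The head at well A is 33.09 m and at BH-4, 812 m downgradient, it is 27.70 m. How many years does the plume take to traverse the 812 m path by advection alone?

15.7

Hydraulic gradient i = (33.09 − 27.70) / 812 = 5.39 / 812 = 0.006638.
Darcy flux q = K · i = 5.320 × 0.006638 = 0.03531 m/day.
Seepage velocity v = q / n_e = 0.03531 / 0.25 = 0.1413 m/day.
Travel time t = L / v = 812 / 0.1413 = 5748 days = 15.74 years.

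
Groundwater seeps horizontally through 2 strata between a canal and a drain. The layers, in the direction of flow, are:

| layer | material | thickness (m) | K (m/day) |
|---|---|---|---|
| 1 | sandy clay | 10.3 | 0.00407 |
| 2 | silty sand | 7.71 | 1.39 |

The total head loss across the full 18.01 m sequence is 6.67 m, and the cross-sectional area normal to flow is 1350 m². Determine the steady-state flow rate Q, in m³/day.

Flow is perpendicular to layering, so the layers act in series and the equivalent K is the thickness-weighted harmonic mean.
Total thickness L = 10.3 + 7.71 = 18.01 m.
Σ(b_i/K_i) = 10.3/0.00407 + 7.71/1.39 = 2536 d.
K_eq = L / Σ(b_i/K_i) = 18.01 / 2536 = 0.007101 m/day.
Q = K_eq · A · (Δh/L) = 0.007101 × 1350 × (6.67/18.01) = 3.550 m³/day.

3.55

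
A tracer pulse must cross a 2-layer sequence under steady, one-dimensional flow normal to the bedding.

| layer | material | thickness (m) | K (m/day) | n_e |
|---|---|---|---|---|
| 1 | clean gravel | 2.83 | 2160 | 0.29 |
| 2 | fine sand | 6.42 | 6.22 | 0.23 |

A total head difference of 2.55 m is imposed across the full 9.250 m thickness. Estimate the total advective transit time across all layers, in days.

With flow normal to the layers, continuity requires the same specific discharge q through every layer.
Σ(b_i/K_i) = 2.83/2160 + 6.42/6.22 = 1.033 d.
q = Δh / Σ(b_i/K_i) = 2.55 / 1.033 = 2.467 m/day.
In each layer the seepage velocity is v_i = q/n_i, so the layer transit time is t_i = b_i·n_i / q:
  layer 1 (clean gravel): t_1 = 2.83 × 0.29 / 2.467 = 0.3326 d
  layer 2 (fine sand): t_2 = 6.42 × 0.23 / 2.467 = 0.5984 d
Total t = Σ t_i = 0.9311 days.

0.931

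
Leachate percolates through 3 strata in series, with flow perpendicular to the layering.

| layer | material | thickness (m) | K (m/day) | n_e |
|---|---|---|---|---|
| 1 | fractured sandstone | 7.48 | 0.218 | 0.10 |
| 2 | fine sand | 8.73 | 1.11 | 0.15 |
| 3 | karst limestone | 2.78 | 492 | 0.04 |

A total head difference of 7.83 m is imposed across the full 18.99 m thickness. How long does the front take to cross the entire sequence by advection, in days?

With flow normal to the layers, continuity requires the same specific discharge q through every layer.
Σ(b_i/K_i) = 7.48/0.218 + 8.73/1.11 + 2.78/492 = 42.18 d.
q = Δh / Σ(b_i/K_i) = 7.83 / 42.18 = 0.1856 m/day.
In each layer the seepage velocity is v_i = q/n_i, so the layer transit time is t_i = b_i·n_i / q:
  layer 1 (fractured sandstone): t_1 = 7.48 × 0.10 / 0.1856 = 4.030 d
  layer 2 (fine sand): t_2 = 8.73 × 0.15 / 0.1856 = 7.055 d
  layer 3 (karst limestone): t_3 = 2.78 × 0.04 / 0.1856 = 0.5991 d
Total t = Σ t_i = 11.68 days.

11.7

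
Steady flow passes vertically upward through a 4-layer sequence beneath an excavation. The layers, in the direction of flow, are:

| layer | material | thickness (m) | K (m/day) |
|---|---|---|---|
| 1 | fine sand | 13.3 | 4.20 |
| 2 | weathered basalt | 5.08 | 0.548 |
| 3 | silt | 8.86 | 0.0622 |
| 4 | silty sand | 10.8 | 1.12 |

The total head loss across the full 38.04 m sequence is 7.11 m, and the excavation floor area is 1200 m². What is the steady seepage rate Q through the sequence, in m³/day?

Flow is perpendicular to layering, so the layers act in series and the equivalent K is the thickness-weighted harmonic mean.
Total thickness L = 13.3 + 5.08 + 8.86 + 10.8 = 38.04 m.
Σ(b_i/K_i) = 13.3/4.20 + 5.08/0.548 + 8.86/0.0622 + 10.8/1.12 = 164.5 d.
K_eq = L / Σ(b_i/K_i) = 38.04 / 164.5 = 0.2312 m/day.
Q = K_eq · A · (Δh/L) = 0.2312 × 1200 × (7.11/38.04) = 51.86 m³/day.

51.9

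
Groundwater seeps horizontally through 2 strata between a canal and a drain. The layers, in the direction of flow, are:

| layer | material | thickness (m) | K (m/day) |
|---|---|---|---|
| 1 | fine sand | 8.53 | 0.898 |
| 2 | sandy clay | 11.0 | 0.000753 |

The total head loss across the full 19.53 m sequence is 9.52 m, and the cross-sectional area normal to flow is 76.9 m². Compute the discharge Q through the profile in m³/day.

0.0501

Flow is perpendicular to layering, so the layers act in series and the equivalent K is the thickness-weighted harmonic mean.
Total thickness L = 8.53 + 11.0 = 19.53 m.
Σ(b_i/K_i) = 8.53/0.898 + 11.0/0.000753 = 14618 d.
K_eq = L / Σ(b_i/K_i) = 19.53 / 14618 = 0.001336 m/day.
Q = K_eq · A · (Δh/L) = 0.001336 × 76.9 × (9.52/19.53) = 0.05008 m³/day.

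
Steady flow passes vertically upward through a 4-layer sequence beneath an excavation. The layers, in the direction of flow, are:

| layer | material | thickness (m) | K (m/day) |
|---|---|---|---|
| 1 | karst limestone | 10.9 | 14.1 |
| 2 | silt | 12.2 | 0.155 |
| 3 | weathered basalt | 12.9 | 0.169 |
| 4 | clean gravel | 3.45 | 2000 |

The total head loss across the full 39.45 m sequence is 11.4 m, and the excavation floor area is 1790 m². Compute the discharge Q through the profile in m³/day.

Flow is perpendicular to layering, so the layers act in series and the equivalent K is the thickness-weighted harmonic mean.
Total thickness L = 10.9 + 12.2 + 12.9 + 3.45 = 39.45 m.
Σ(b_i/K_i) = 10.9/14.1 + 12.2/0.155 + 12.9/0.169 + 3.45/2000 = 155.8 d.
K_eq = L / Σ(b_i/K_i) = 39.45 / 155.8 = 0.2532 m/day.
Q = K_eq · A · (Δh/L) = 0.2532 × 1790 × (11.4/39.45) = 131.0 m³/day.

131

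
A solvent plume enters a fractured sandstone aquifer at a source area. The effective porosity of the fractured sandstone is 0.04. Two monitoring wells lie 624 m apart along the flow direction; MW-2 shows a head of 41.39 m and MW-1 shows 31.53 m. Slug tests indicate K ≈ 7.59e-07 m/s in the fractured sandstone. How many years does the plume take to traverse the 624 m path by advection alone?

65.9

Convert K: 7.59e-07 m/s × 86400 = 0.06558 m/day.
Hydraulic gradient i = (41.39 − 31.53) / 624 = 9.86 / 624 = 0.01580.
Darcy flux q = K · i = 0.06558 × 0.01580 = 0.001036 m/day.
Seepage velocity v = q / n_e = 0.001036 / 0.04 = 0.02591 m/day.
Travel time t = L / v = 624 / 0.02591 = 24088 days = 65.95 years.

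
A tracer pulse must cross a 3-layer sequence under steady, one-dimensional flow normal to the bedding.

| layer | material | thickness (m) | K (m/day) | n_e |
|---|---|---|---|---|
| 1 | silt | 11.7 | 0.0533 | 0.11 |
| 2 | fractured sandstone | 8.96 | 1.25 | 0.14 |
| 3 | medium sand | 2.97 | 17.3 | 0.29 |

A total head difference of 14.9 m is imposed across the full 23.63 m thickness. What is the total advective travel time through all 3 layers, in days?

With flow normal to the layers, continuity requires the same specific discharge q through every layer.
Σ(b_i/K_i) = 11.7/0.0533 + 8.96/1.25 + 2.97/17.3 = 226.9 d.
q = Δh / Σ(b_i/K_i) = 14.9 / 226.9 = 0.06568 m/day.
In each layer the seepage velocity is v_i = q/n_i, so the layer transit time is t_i = b_i·n_i / q:
  layer 1 (silt): t_1 = 11.7 × 0.11 / 0.06568 = 19.59 d
  layer 2 (fractured sandstone): t_2 = 8.96 × 0.14 / 0.06568 = 19.10 d
  layer 3 (medium sand): t_3 = 2.97 × 0.29 / 0.06568 = 13.11 d
Total t = Σ t_i = 51.81 days.

51.8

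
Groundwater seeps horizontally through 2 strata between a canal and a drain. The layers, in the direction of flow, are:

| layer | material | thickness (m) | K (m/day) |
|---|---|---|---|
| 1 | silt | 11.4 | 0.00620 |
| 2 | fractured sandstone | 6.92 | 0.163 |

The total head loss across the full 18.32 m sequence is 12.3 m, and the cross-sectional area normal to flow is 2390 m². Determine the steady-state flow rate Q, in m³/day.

15.6

Flow is perpendicular to layering, so the layers act in series and the equivalent K is the thickness-weighted harmonic mean.
Total thickness L = 11.4 + 6.92 = 18.32 m.
Σ(b_i/K_i) = 11.4/0.00620 + 6.92/0.163 = 1881 d.
K_eq = L / Σ(b_i/K_i) = 18.32 / 1881 = 0.009739 m/day.
Q = K_eq · A · (Δh/L) = 0.009739 × 2390 × (12.3/18.32) = 15.63 m³/day.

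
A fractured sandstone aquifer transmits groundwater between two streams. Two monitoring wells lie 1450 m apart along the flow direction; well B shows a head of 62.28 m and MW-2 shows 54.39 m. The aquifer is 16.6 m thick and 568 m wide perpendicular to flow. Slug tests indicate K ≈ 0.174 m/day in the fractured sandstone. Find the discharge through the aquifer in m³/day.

8.93

Cross-sectional area A = 568 × 16.6 = 9429 m².
Hydraulic gradient i = (62.28 − 54.39) / 1450 = 7.89 / 1450 = 0.005441.
Darcy's law: Q = K · A · i = 0.1740 × 9429 × 0.005441 = 8.927 m³/day.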